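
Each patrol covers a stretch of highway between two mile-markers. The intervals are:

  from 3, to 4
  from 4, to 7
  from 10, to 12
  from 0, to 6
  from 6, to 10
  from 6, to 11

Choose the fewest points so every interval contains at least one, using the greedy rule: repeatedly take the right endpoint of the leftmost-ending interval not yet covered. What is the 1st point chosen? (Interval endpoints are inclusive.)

4

Sort by right endpoint; whenever an interval is uncovered, place a point at its right end.
By right end: [3,4]  [0,6]  [4,7]  [6,10]  [6,11]  [10,12]
[3,4] uncovered → point at 4; [6,10] uncovered → point at 10.
Points: 4, 10 (2 total).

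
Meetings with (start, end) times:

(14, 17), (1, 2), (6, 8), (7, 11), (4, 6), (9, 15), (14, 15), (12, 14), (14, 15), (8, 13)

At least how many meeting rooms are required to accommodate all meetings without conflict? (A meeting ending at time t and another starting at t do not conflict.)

starts: [1, 4, 6, 7, 8, 9, 12, 14, 14, 14]
ends:   [2, 6, 8, 11, 13, 14, 15, 15, 15, 17]
s1→1 e2→0 s4→1 e6→0 s6→1 s7→2 e8→1 s8→2 s9→3 e11→2 s12→3 e13→2 e14→1 s14→2 s14→3 s14→4  — peak 4.

4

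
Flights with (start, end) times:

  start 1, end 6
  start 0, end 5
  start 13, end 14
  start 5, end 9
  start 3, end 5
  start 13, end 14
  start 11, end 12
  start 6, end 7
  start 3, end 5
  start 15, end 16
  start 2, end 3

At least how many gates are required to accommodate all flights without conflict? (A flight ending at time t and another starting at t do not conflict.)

The answer is the maximum number of intervals overlapping at any instant.
Events (time:±→running): 0:+→1 1:+→2 2:+→3 3:-→2 3:+→3 3:+→4 … peak 4.

4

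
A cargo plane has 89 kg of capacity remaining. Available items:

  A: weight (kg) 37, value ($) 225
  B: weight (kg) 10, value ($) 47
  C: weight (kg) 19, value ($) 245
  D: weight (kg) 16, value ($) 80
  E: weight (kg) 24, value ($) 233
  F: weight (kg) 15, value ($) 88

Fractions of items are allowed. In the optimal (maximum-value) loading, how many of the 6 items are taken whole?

3

Ratios (sorted): C 12.89, E 9.71, A 6.08, F 5.87, D 5.00, B 4.70
take C (19 @ 245); take E (24 @ 233); take A (37 @ 225); take 9/15 of F → 52.80. Capacity used 89/89.
3 item(s) taken whole; one partial (take 9/15 of F).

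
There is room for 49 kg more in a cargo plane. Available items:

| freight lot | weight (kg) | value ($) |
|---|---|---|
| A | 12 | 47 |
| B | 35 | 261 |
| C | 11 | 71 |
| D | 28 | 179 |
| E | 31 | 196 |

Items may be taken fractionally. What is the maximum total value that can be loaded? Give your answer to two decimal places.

Order: B (261/35=7.46) > C (71/11=6.45) > D (179/28=6.39) > E (196/31=6.32) > A (47/12=3.92)
Fill: take B (35 @ 261) → take C (11 @ 71) → take 3/28 of D → 19.18; 49/49 used.
Total value = 351.18

351.18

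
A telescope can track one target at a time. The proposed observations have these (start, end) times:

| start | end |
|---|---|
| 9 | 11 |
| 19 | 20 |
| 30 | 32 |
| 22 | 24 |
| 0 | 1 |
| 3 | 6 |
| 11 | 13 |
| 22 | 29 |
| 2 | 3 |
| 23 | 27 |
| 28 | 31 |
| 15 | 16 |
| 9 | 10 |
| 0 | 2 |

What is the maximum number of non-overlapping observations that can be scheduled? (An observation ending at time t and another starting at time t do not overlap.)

Greedy by earliest finish: after sorting by end time, pick each interval compatible with the last pick.
Sorted by end: (0,1)  (0,2)  (2,3)  (3,6)  (9,10)  (9,11)  (11,13)  (15,16)  (19,20)  (22,24)  (23,27)  (22,29)  (28,31)  (30,32)
take (0,1); take (2,3); take (3,6); take (9,10); skip (9,11); take (11,13); take (15,16); take (19,20); take (22,24); skip (23,27); take (28,31).
Selected 9 observations.

9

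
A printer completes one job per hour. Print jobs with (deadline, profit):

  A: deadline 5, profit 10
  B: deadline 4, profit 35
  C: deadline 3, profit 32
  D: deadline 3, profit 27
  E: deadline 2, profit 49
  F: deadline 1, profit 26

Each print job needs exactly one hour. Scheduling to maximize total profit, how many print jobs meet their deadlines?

Profit order: E=49 B=35 C=32 D=27 F=26 A=10
Assign: E→slot 2, B→slot 4, C→slot 3, D→slot 1, F skipped, A→slot 5.
Slots: [1:D] [2:E] [3:C] [4:B] [5:A]
5 of 6 scheduled.

5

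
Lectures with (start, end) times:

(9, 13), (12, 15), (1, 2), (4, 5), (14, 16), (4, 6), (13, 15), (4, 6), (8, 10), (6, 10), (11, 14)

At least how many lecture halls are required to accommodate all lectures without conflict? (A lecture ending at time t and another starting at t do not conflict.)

3

starts: [1, 4, 4, 4, 6, 8, 9, 11, 12, 13, 14]
ends:   [2, 5, 6, 6, 10, 10, 13, 14, 15, 15, 16]
s1→1 e2→0 s4→1 s4→2 s4→3  — peak 3.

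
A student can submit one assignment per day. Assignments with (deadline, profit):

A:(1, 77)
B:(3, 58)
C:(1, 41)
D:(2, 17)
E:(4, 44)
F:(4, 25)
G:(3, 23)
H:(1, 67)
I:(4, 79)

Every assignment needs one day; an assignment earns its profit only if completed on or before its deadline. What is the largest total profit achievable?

Take jobs in profit order; each goes to the latest open slot no later than its deadline.
Profit order: I=79 A=77 H=67 B=58 E=44 C=41 F=25 G=23 D=17
Assign: I→slot 4, A→slot 1, H skipped, B→slot 3, E→slot 2, C skipped, F skipped, G skipped, D skipped.
Slots: [1:A] [2:E] [3:B] [4:I]
Profit = 77 + 44 + 58 + 79 = 258

258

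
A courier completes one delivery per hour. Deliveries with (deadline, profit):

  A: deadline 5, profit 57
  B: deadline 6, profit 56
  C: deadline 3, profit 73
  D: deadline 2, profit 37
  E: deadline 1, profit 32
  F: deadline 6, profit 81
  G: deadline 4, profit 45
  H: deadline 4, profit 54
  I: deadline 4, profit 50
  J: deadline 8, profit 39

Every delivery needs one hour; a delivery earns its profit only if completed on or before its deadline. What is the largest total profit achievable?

Sort by profit descending; place each in the latest free slot ≤ its deadline.
Profit order: F=81 C=73 A=57 B=56 H=54 I=50 G=45 J=39 D=37 E=32
Assign: F→slot 6, C→slot 3, A→slot 5, B→slot 4, H→slot 2, I→slot 1, G skipped, J→slot 8, D skipped, E skipped.
Slots: [1:I] [2:H] [3:C] [4:B] [5:A] [6:F] [8:J]
Profit = 50 + 54 + 73 + 56 + 57 + 81 + 39 = 410

410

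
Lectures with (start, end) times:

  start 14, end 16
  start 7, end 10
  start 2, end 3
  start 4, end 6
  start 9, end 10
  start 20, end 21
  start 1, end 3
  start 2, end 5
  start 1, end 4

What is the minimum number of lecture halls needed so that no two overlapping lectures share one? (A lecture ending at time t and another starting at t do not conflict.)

The answer is the maximum number of intervals overlapping at any instant.
Events (time:±→running): 1:+→1 1:+→2 2:+→3 2:+→4 … peak 4.

4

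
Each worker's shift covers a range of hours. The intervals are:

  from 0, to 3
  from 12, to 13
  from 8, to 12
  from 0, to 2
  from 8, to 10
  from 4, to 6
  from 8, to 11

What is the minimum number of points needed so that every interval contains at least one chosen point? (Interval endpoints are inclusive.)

Process intervals by earliest right end; each time one isn't hit yet, stab at its right endpoint.
By right end: [0,2]  [0,3]  [4,6]  [8,10]  [8,11]  [8,12]  [12,13]
[0,2] uncovered → point at 2; [4,6] uncovered → point at 6; [8,10] uncovered → point at 10; [12,13] uncovered → point at 13.
Points: 2, 6, 10, 13 (4 total).

4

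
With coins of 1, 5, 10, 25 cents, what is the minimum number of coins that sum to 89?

Greedy: take as many of the largest coin as possible, then repeat with the remainder.
89 = 3×25 + 1×10 + 4×1
Total coins = 3 + 1 + 4 = 8

8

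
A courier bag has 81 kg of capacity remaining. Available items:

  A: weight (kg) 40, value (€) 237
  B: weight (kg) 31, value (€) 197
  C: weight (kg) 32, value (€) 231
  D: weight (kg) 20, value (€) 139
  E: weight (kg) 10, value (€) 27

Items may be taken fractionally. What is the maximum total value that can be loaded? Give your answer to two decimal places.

554.29

Sort by value per unit weight and fill in that order.
Ratios (sorted): C 7.22, D 6.95, B 6.35, A 5.92, E 2.70
take C (32 @ 231); take D (20 @ 139); take 29/31 of B → 184.29. Capacity used 81/81.
Total value = 554.29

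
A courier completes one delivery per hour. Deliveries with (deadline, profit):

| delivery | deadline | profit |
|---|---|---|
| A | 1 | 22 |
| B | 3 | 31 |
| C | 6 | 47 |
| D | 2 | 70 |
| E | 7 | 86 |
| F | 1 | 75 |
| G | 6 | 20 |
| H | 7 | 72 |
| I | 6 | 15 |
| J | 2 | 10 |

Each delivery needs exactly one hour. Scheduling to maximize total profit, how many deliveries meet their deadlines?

Take jobs in profit order; each goes to the latest open slot no later than its deadline.
By profit: E(d7,86), F(d1,75), H(d7,72), D(d2,70), C(d6,47), B(d3,31), A(d1,22), G(d6,20), I(d6,15), J(d2,10)
E→slot 7; F→slot 1; H→slot 6; D→slot 2; C→slot 5; B→slot 3; A skipped; G→slot 4; I skipped; J skipped.
7 of 10 scheduled.

7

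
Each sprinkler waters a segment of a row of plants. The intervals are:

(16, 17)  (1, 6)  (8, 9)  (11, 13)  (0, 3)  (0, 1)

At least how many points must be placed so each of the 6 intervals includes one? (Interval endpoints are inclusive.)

4

Process intervals by earliest right end; each time one isn't hit yet, stab at its right endpoint.
By right end: [0,1]  [0,3]  [1,6]  [8,9]  [11,13]  [16,17]
[0,1] uncovered → point at 1; [8,9] uncovered → point at 9; [11,13] uncovered → point at 13; [16,17] uncovered → point at 17.
Points: 1, 9, 13, 17 (4 total).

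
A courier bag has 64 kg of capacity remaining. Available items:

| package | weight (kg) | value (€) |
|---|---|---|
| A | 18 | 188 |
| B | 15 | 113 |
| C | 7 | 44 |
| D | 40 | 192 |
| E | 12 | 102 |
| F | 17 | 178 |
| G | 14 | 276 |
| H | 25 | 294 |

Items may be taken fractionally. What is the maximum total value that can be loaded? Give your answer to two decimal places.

831.56

Greedy by value/weight ratio, highest first.
Order: G (276/14=19.71) > H (294/25=11.76) > F (178/17=10.47) > A (188/18=10.44) > E (102/12=8.50) > B (113/15=7.53) > C (44/7=6.29) > D (192/40=4.80)
Fill: take G (14 @ 276) → take H (25 @ 294) → take F (17 @ 178) → take 8/18 of A → 83.56; 64/64 used.
Total value = 831.56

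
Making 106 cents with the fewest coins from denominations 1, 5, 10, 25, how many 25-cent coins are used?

Greedy: take as many of the largest coin as possible, then repeat with the remainder.
106 = 4×25 + 1×5 + 1×1
Count of 25: 4

4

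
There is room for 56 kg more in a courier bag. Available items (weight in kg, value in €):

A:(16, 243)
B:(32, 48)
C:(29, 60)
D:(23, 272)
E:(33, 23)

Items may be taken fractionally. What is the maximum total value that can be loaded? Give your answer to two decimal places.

550.17

Greedy by value/weight ratio, highest first.
Ratios (sorted): A 15.19, D 11.83, C 2.07, B 1.50, E 0.70
take A (16 @ 243); take D (23 @ 272); take 17/29 of C → 35.17. Capacity used 56/56.
Total value = 550.17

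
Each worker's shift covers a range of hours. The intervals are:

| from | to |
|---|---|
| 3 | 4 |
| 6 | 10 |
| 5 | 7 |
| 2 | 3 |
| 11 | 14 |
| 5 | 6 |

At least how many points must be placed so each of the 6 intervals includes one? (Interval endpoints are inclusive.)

3

Process intervals by earliest right end; each time one isn't hit yet, stab at its right endpoint.
Sorted: [2,3] [3,4] [5,6] [5,7] [6,10] [11,14]
{[2,3],[3,4]} hit by 3; {[5,6],[5,7],[6,10]} hit by 6; {[11,14]} hit by 14.
Points: 3, 6, 14 (3 total).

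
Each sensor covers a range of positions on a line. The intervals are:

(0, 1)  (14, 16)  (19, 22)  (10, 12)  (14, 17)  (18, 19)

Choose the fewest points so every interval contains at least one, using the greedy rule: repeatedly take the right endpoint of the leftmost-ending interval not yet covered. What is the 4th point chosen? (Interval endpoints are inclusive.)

19

By right end: [0,1]  [10,12]  [14,16]  [14,17]  [18,19]  [19,22]
[0,1] uncovered → point at 1; [10,12] uncovered → point at 12; [14,16] uncovered → point at 16; [18,19] uncovered → point at 19.
Points: 1, 12, 16, 19 (4 total).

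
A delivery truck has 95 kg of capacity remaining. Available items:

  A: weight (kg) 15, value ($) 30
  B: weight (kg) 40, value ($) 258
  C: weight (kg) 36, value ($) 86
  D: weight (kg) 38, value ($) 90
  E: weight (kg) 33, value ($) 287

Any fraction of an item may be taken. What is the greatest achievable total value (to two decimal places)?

Ratios (sorted): E 8.70, B 6.45, C 2.39, D 2.37, A 2.00
take E (33 @ 287); take B (40 @ 258); take 22/36 of C → 52.56. Capacity used 95/95.
Total value = 597.56

597.56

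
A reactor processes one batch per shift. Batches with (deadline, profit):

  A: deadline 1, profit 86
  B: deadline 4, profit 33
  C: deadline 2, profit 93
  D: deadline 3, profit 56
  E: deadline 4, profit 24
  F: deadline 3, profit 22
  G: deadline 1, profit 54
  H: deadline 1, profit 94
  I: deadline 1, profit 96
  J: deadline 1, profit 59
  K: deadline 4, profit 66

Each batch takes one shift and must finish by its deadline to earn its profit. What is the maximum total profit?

311

Sort by profit descending; place each in the latest free slot ≤ its deadline.
Profit order: I=96 H=94 C=93 A=86 K=66 J=59 D=56 G=54 B=33 E=24 F=22
Assign: I→slot 1, H skipped, C→slot 2, A skipped, K→slot 4, J skipped, D→slot 3, G skipped, B skipped, E skipped, F skipped.
Slots: [1:I] [2:C] [3:D] [4:K]
Profit = 96 + 93 + 56 + 66 = 311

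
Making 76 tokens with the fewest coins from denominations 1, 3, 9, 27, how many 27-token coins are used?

2

76 = 2×27 + 2×9 + 1×3 + 1×1
Count of 27: 2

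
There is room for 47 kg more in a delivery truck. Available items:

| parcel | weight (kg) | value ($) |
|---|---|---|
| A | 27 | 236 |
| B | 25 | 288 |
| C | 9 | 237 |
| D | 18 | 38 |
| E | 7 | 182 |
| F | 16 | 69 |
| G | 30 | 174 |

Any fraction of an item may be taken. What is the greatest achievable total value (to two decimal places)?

Sort by value per unit weight and fill in that order.
Order: C (237/9=26.33) > E (182/7=26.00) > B (288/25=11.52) > A (236/27=8.74) > G (174/30=5.80) > F (69/16=4.31) > D (38/18=2.11)
Fill: take C (9 @ 237) → take E (7 @ 182) → take B (25 @ 288) → take 6/27 of A → 52.44; 47/47 used.
Total value = 759.44

759.44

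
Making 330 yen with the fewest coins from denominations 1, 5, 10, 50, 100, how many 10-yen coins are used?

Use the largest denomination that fits, subtract, and repeat.
330 − 3×100→30 − 3×10→0
Count of 10: 3

3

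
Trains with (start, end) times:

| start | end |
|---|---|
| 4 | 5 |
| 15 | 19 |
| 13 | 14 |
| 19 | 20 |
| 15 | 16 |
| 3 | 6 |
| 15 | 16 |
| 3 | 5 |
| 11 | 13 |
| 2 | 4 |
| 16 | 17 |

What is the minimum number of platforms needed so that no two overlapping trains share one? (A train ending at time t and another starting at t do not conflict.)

3

starts: [2, 3, 3, 4, 11, 13, 15, 15, 15, 16, 19]
ends:   [4, 5, 5, 6, 13, 14, 16, 16, 17, 19, 20]
s2→1 s3→2 s3→3  — peak 3.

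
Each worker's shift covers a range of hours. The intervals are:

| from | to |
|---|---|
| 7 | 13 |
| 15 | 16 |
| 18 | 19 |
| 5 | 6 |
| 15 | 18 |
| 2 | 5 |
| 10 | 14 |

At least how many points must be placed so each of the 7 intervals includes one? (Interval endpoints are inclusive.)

4

Sort by right endpoint; whenever an interval is uncovered, place a point at its right end.
By right end: [2,5]  [5,6]  [7,13]  [10,14]  [15,16]  [15,18]  [18,19]
[2,5] uncovered → point at 5; [7,13] uncovered → point at 13; [15,16] uncovered → point at 16; [18,19] uncovered → point at 19.
Points: 5, 13, 16, 19 (4 total).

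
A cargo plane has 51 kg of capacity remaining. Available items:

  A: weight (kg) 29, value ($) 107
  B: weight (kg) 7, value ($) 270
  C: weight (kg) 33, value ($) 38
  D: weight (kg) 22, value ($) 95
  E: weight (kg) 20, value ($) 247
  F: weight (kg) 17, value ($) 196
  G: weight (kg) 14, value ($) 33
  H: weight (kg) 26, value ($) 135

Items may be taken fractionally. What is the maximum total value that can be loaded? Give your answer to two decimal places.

Order: B (270/7=38.57) > E (247/20=12.35) > F (196/17=11.53) > H (135/26=5.19) > D (95/22=4.32) > A (107/29=3.69) > G (33/14=2.36) > C (38/33=1.15)
Fill: take B (7 @ 270) → take E (20 @ 247) → take F (17 @ 196) → take 7/26 of H → 36.35; 51/51 used.
Total value = 749.35

749.35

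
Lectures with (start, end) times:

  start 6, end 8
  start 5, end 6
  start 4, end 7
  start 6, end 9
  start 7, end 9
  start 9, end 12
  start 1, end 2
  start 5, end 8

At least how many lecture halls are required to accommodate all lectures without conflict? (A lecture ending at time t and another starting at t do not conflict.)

4

The answer is the maximum number of intervals overlapping at any instant.
Events (time:±→running): 1:+→1 2:-→0 4:+→1 5:+→2 5:+→3 6:-→2 6:+→3 6:+→4 … peak 4.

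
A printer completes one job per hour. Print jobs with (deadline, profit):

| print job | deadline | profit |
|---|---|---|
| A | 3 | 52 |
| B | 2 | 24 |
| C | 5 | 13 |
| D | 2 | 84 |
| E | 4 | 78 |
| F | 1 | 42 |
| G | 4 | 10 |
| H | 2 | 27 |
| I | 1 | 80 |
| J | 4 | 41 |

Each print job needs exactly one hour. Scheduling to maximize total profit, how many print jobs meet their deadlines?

Sort by profit descending; place each in the latest free slot ≤ its deadline.
By profit: D(d2,84), I(d1,80), E(d4,78), A(d3,52), F(d1,42), J(d4,41), H(d2,27), B(d2,24), C(d5,13), G(d4,10)
D→slot 2; I→slot 1; E→slot 4; A→slot 3; F skipped; J skipped; H skipped; B skipped; C→slot 5; G skipped.
5 of 10 scheduled.

5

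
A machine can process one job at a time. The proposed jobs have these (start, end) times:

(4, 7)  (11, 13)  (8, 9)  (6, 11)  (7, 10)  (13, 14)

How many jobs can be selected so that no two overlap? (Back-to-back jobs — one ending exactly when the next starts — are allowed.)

4

Sorted by end: (4,7)  (8,9)  (7,10)  (6,11)  (11,13)  (13,14)
take (4,7); take (8,9); skip (7,10); skip (6,11); take (11,13); take (13,14).
Selected 4 jobs.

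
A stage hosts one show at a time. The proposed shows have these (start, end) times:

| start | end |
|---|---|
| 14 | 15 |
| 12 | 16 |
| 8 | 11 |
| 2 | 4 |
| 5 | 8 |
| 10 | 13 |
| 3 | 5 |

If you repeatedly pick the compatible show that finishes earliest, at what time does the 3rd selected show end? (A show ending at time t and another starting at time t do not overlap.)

11

Sort by end time and greedily take each interval whose start is ≥ the last chosen end.
Sorted by end: (2,4)  (3,5)  (5,8)  (8,11)  (10,13)  (14,15)  (12,16)
take (2,4); take (5,8); take (8,11); take (14,15).
Selected: (2,4) (5,8) (8,11) (14,15)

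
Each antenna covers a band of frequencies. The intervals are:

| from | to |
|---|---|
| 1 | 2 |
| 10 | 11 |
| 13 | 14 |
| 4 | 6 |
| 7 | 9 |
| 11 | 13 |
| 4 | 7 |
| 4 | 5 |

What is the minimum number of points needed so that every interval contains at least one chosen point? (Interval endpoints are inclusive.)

5

Sorted: [1,2] [4,5] [4,6] [4,7] [7,9] [10,11] [11,13] [13,14]
{[1,2]} hit by 2; {[4,5],[4,6],[4,7]} hit by 5; {[7,9]} hit by 9; {[10,11],[11,13]} hit by 11; {[13,14]} hit by 14.
Points: 2, 5, 9, 11, 14 (5 total).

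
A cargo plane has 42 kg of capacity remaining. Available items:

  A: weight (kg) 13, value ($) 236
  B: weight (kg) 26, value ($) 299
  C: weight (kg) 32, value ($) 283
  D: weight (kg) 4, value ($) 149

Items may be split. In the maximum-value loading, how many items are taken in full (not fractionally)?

Ratios (sorted): D 37.25, A 18.15, B 11.50, C 8.84
take D (4 @ 149); take A (13 @ 236); take 25/26 of B → 287.50. Capacity used 42/42.
2 item(s) taken whole; one partial (take 25/26 of B).

2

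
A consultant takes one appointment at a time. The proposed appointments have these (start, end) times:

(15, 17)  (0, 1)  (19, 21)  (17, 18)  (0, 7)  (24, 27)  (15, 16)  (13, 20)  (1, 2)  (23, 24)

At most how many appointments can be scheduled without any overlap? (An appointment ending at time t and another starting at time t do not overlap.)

Greedy by earliest finish: after sorting by end time, pick each interval compatible with the last pick.
Sorted by end: (0,1)  (1,2)  (0,7)  (15,16)  (15,17)  (17,18)  (13,20)  (19,21)  (23,24)  (24,27)
take (0,1); take (1,2); skip (0,7); take (15,16); skip (15,17); take (17,18); skip (13,20); take (19,21); take (23,24); take (24,27).
Selected 7 appointments.

7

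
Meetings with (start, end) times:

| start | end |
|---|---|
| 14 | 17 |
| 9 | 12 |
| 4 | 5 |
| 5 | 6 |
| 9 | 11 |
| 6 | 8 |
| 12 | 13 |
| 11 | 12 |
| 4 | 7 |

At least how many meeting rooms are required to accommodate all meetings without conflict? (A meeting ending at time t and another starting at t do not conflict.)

Events (time:±→running): 4:+→1 4:+→2 … peak 2.

2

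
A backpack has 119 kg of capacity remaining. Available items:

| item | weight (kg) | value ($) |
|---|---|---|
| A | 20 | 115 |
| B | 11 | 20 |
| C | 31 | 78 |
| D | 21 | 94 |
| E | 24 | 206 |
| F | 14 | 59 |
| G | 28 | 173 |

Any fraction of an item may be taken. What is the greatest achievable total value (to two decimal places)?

677.19

Greedy by value/weight ratio, highest first.
Order: E (206/24=8.58) > G (173/28=6.18) > A (115/20=5.75) > D (94/21=4.48) > F (59/14=4.21) > C (78/31=2.52) > B (20/11=1.82)
Fill: take E (24 @ 206) → take G (28 @ 173) → take A (20 @ 115) → take D (21 @ 94) → take F (14 @ 59) → take 12/31 of C → 30.19; 119/119 used.
Total value = 677.19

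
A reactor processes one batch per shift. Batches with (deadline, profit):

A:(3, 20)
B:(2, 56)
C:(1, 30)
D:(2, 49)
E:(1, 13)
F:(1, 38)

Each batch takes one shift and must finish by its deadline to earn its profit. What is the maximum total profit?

125

Sort by profit descending; place each in the latest free slot ≤ its deadline.
Profit order: B=56 D=49 F=38 C=30 A=20 E=13
Assign: B→slot 2, D→slot 1, F skipped, C skipped, A→slot 3, E skipped.
Slots: [1:D] [2:B] [3:A]
Profit = 49 + 56 + 20 = 125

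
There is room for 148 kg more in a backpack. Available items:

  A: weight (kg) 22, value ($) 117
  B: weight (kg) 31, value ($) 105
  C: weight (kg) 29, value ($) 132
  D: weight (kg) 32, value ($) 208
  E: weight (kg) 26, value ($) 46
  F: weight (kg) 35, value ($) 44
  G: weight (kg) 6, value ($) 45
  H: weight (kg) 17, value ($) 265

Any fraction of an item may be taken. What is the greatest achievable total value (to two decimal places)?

Greedy by value/weight ratio, highest first.
Ratios (sorted): H 15.59, G 7.50, D 6.50, A 5.32, C 4.55, B 3.39, E 1.77, F 1.26
take H (17 @ 265); take G (6 @ 45); take D (32 @ 208); take A (22 @ 117); take C (29 @ 132); take B (31 @ 105); take 11/26 of E → 19.46. Capacity used 148/148.
Total value = 891.46

891.46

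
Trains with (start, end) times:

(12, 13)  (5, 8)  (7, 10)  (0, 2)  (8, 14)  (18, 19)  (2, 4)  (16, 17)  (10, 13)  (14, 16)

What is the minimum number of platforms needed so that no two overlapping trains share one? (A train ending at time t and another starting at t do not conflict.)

Events (time:±→running): 0:+→1 2:-→0 2:+→1 4:-→0 5:+→1 7:+→2 8:-→1 8:+→2 10:-→1 10:+→2 12:+→3 … peak 3.

3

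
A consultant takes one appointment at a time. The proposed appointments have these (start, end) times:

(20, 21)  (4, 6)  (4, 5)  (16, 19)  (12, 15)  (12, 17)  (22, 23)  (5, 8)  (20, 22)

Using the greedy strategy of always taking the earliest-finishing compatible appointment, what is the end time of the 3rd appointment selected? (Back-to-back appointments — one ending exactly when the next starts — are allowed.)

By end time: (4,5), (4,6), (5,8), (12,15), (12,17), (16,19), (20,21), (20,22), (22,23).
Pick (4,5); next start ≥ 5 → (5,8); next start ≥ 8 → (12,15); next start ≥ 15 → (16,19); next start ≥ 19 → (20,21); next start ≥ 21 → (22,23).
Selected: (4,5) (5,8) (12,15) (16,19) (20,21) (22,23)

15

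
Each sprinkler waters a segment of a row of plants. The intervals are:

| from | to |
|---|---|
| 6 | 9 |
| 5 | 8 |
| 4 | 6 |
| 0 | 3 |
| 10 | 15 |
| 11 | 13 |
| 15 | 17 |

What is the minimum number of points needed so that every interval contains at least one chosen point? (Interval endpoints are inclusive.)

By right end: [0,3]  [4,6]  [5,8]  [6,9]  [11,13]  [10,15]  [15,17]
[0,3] uncovered → point at 3; [4,6] uncovered → point at 6; [11,13] uncovered → point at 13; [15,17] uncovered → point at 17.
Points: 3, 6, 13, 17 (4 total).

4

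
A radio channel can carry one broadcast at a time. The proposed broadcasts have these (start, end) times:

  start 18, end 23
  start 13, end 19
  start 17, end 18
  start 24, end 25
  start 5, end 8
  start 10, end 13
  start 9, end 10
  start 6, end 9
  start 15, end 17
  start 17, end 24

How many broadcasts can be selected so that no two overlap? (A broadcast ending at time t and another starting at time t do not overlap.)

Sort by end time and greedily take each interval whose start is ≥ the last chosen end.
By end time: (5,8), (6,9), (9,10), (10,13), (15,17), (17,18), (13,19), (18,23), (17,24), (24,25).
Pick (5,8); next start ≥ 8 → (9,10); next start ≥ 10 → (10,13); next start ≥ 13 → (15,17); next start ≥ 17 → (17,18); next start ≥ 18 → (18,23); next start ≥ 23 → (24,25).
Selected 7 broadcasts.

7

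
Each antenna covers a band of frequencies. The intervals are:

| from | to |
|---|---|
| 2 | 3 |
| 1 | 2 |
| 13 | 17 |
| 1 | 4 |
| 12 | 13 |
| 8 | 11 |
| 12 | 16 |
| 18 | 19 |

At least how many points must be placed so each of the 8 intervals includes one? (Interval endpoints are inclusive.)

4

Process intervals by earliest right end; each time one isn't hit yet, stab at its right endpoint.
Sorted: [1,2] [2,3] [1,4] [8,11] [12,13] [12,16] [13,17] [18,19]
{[1,2],[2,3],[1,4]} hit by 2; {[8,11]} hit by 11; {[12,13],[12,16],[13,17]} hit by 13; {[18,19]} hit by 19.
Points: 2, 11, 13, 19 (4 total).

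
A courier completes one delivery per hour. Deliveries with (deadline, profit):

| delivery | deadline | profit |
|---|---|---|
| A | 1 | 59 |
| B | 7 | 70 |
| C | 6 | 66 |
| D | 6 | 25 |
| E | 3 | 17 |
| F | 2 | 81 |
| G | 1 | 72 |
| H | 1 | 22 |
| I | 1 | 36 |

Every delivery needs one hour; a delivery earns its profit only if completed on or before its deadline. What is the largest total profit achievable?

By profit: F(d2,81), G(d1,72), B(d7,70), C(d6,66), A(d1,59), I(d1,36), D(d6,25), H(d1,22), E(d3,17)
F→slot 2; G→slot 1; B→slot 7; C→slot 6; A skipped; I skipped; D→slot 5; H skipped; E→slot 3.
Profit = 72 + 81 + 17 + 25 + 66 + 70 = 331

331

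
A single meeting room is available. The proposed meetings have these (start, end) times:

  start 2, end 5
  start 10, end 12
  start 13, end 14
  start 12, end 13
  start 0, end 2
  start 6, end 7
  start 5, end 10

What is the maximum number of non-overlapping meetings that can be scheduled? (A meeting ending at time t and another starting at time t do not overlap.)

Sort by end time and greedily take each interval whose start is ≥ the last chosen end.
Sorted by end: (0,2)  (2,5)  (6,7)  (5,10)  (10,12)  (12,13)  (13,14)
take (0,2); take (2,5); take (6,7); skip (5,10); take (10,12); take (12,13); take (13,14).
Selected 6 meetings.

6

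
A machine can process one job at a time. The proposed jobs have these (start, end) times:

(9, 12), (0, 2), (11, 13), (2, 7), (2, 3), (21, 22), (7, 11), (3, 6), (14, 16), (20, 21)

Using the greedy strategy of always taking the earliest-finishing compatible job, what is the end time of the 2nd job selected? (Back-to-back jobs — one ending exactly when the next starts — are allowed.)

3

Sorted by end: (0,2)  (2,3)  (3,6)  (2,7)  (7,11)  (9,12)  (11,13)  (14,16)  (20,21)  (21,22)
take (0,2); take (2,3); take (3,6); skip (2,7); take (7,11); take (11,13); take (14,16); take (20,21); take (21,22).
Selected: (0,2) (2,3) (3,6) (7,11) (11,13) (14,16) (20,21) (21,22)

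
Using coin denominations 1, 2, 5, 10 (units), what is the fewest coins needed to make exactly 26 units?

4

Greedy: take as many of the largest coin as possible, then repeat with the remainder.
26 = 2×10 + 1×5 + 1×1
Total coins = 2 + 1 + 1 = 4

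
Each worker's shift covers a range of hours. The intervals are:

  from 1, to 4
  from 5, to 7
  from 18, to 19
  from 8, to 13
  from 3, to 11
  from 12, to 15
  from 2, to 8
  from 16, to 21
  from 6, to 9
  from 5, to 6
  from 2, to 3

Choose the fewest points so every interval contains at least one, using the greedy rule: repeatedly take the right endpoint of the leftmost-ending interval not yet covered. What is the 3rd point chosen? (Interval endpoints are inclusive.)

Sorted: [2,3] [1,4] [5,6] [5,7] [2,8] [6,9] [3,11] [8,13] [12,15] [18,19] [16,21]
{[2,3],[1,4]} hit by 3; {[5,6],[5,7],[2,8],[6,9],[3,11]} hit by 6; {[8,13],[12,15]} hit by 13; {[18,19],[16,21]} hit by 19.
Points: 3, 6, 13, 19 (4 total).

13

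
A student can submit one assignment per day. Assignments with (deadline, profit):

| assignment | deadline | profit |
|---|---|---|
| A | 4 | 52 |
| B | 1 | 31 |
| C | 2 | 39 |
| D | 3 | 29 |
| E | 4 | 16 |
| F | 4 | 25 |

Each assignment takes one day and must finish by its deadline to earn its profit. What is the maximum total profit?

By profit: A(d4,52), C(d2,39), B(d1,31), D(d3,29), F(d4,25), E(d4,16)
A→slot 4; C→slot 2; B→slot 1; D→slot 3; F skipped; E skipped.
Profit = 31 + 39 + 29 + 52 = 151

151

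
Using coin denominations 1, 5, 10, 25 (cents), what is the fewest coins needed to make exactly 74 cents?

8

74 − 2×25→24 − 2×10→4 − 4×1→0
Total coins = 2 + 2 + 4 = 8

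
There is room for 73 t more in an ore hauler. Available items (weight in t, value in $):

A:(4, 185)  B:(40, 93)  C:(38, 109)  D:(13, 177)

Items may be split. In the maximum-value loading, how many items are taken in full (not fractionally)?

3

Greedy by value/weight ratio, highest first.
Ratios (sorted): A 46.25, D 13.62, C 2.87, B 2.33
take A (4 @ 185); take D (13 @ 177); take C (38 @ 109); take 18/40 of B → 41.85. Capacity used 73/73.
3 item(s) taken whole; one partial (take 18/40 of B).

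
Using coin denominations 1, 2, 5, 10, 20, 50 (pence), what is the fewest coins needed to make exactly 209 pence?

7

Use the largest denomination that fits, subtract, and repeat.
209 = 4×50 + 1×5 + 2×2
Total coins = 4 + 1 + 2 = 7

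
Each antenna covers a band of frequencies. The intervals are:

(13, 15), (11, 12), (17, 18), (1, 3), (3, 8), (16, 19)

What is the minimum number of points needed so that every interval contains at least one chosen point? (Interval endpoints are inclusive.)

4

Process intervals by earliest right end; each time one isn't hit yet, stab at its right endpoint.
By right end: [1,3]  [3,8]  [11,12]  [13,15]  [17,18]  [16,19]
[1,3] uncovered → point at 3; [11,12] uncovered → point at 12; [13,15] uncovered → point at 15; [17,18] uncovered → point at 18.
Points: 3, 12, 15, 18 (4 total).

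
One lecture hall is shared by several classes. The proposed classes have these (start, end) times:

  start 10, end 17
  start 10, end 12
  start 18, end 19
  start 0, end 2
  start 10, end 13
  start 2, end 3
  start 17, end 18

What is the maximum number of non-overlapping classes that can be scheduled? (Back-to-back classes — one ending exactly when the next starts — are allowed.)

5

Sorted by end: (0,2)  (2,3)  (10,12)  (10,13)  (10,17)  (17,18)  (18,19)
take (0,2); take (2,3); take (10,12); take (17,18); take (18,19).
Selected 5 classes.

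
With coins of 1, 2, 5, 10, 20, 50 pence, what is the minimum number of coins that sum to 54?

3

Use the largest denomination that fits, subtract, and repeat.
54 = 1×50 + 2×2
Total coins = 1 + 2 = 3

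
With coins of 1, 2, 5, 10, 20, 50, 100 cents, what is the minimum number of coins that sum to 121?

3

121 − 1×100→21 − 1×20→1 − 1×1→0
Total coins = 1 + 1 + 1 = 3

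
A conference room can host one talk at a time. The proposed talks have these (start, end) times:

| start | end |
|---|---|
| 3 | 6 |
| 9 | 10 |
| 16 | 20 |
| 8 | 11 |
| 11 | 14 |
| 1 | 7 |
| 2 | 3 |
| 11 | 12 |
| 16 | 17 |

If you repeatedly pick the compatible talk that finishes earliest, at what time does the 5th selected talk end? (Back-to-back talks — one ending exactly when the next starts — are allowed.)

17

Sort by end time and greedily take each interval whose start is ≥ the last chosen end.
Sorted by end: (2,3)  (3,6)  (1,7)  (9,10)  (8,11)  (11,12)  (11,14)  (16,17)  (16,20)
take (2,3); take (3,6); take (9,10); skip (8,11); take (11,12); take (16,17).
Selected: (2,3) (3,6) (9,10) (11,12) (16,17)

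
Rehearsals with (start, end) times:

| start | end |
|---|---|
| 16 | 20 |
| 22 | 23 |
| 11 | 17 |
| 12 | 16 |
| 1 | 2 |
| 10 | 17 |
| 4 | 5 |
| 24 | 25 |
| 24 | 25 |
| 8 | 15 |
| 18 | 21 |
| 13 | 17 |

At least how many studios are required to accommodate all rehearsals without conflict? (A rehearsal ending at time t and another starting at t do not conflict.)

5

Events (time:±→running): 1:+→1 2:-→0 4:+→1 5:-→0 8:+→1 10:+→2 11:+→3 12:+→4 13:+→5 … peak 5.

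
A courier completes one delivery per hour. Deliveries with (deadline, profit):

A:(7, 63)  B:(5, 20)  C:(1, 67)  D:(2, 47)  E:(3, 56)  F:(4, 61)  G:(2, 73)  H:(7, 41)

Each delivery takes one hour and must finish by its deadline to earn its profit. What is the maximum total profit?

381

Sort by profit descending; place each in the latest free slot ≤ its deadline.
By profit: G(d2,73), C(d1,67), A(d7,63), F(d4,61), E(d3,56), D(d2,47), H(d7,41), B(d5,20)
G→slot 2; C→slot 1; A→slot 7; F→slot 4; E→slot 3; D skipped; H→slot 6; B→slot 5.
Profit = 67 + 73 + 56 + 61 + 20 + 41 + 63 = 381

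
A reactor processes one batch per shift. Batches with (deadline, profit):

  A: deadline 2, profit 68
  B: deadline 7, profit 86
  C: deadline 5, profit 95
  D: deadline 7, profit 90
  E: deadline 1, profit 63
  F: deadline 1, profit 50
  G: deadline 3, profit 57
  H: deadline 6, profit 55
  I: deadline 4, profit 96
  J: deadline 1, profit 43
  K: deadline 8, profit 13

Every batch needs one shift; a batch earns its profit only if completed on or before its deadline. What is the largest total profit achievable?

568

Take jobs in profit order; each goes to the latest open slot no later than its deadline.
By profit: I(d4,96), C(d5,95), D(d7,90), B(d7,86), A(d2,68), E(d1,63), G(d3,57), H(d6,55), F(d1,50), J(d1,43), K(d8,13)
I→slot 4; C→slot 5; D→slot 7; B→slot 6; A→slot 2; E→slot 1; G→slot 3; H skipped; F skipped; J skipped; K→slot 8.
Profit = 63 + 68 + 57 + 96 + 95 + 86 + 90 + 13 = 568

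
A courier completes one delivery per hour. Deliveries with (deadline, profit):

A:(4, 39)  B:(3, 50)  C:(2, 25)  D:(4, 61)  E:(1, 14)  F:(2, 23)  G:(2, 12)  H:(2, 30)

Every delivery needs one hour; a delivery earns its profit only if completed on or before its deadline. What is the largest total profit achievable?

Take jobs in profit order; each goes to the latest open slot no later than its deadline.
Profit order: D=61 B=50 A=39 H=30 C=25 F=23 E=14 G=12
Assign: D→slot 4, B→slot 3, A→slot 2, H→slot 1, C skipped, F skipped, E skipped, G skipped.
Slots: [1:H] [2:A] [3:B] [4:D]
Profit = 30 + 39 + 50 + 61 = 180

180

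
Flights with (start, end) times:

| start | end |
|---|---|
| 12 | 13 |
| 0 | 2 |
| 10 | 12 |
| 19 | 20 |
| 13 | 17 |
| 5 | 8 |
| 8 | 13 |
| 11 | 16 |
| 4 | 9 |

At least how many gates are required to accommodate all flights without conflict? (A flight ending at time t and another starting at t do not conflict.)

The answer is the maximum number of intervals overlapping at any instant.
starts: [0, 4, 5, 8, 10, 11, 12, 13, 19]
ends:   [2, 8, 9, 12, 13, 13, 16, 17, 20]
s0→1 e2→0 s4→1 s5→2 e8→1 s8→2 e9→1 s10→2 s11→3  — peak 3.

3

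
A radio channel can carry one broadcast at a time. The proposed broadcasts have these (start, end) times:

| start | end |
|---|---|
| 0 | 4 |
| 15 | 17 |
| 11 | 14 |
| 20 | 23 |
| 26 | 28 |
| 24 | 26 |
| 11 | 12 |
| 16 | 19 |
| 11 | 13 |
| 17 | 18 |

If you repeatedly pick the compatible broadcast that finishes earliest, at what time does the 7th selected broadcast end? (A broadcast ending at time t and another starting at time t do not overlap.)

28

Order by finish time; keep every interval that doesn't clash with the previous kept one.
By end time: (0,4), (11,12), (11,13), (11,14), (15,17), (17,18), (16,19), (20,23), (24,26), (26,28).
Pick (0,4); next start ≥ 4 → (11,12); next start ≥ 12 → (15,17); next start ≥ 17 → (17,18); next start ≥ 18 → (20,23); next start ≥ 23 → (24,26); next start ≥ 26 → (26,28).
Selected: (0,4) (11,12) (15,17) (17,18) (20,23) (24,26) (26,28)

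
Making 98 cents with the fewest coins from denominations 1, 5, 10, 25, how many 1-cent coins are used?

3

98 = 3×25 + 2×10 + 3×1
Count of 1: 3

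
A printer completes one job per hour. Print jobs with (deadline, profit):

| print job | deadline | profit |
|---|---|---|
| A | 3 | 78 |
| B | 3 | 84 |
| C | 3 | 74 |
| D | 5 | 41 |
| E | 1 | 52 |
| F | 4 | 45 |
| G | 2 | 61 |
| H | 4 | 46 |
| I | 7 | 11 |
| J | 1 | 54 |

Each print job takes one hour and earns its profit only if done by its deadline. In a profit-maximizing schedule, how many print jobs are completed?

Profit order: B=84 A=78 C=74 G=61 J=54 E=52 H=46 F=45 D=41 I=11
Assign: B→slot 3, A→slot 2, C→slot 1, G skipped, J skipped, E skipped, H→slot 4, F skipped, D→slot 5, I→slot 7.
Slots: [1:C] [2:A] [3:B] [4:H] [5:D] [7:I]
6 of 10 scheduled.

6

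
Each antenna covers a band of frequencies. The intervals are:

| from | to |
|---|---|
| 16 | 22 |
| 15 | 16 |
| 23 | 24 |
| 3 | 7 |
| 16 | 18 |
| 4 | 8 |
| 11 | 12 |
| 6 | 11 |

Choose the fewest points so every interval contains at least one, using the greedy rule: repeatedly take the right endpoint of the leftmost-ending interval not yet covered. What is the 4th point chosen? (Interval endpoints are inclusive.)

Sort by right endpoint; whenever an interval is uncovered, place a point at its right end.
Sorted: [3,7] [4,8] [6,11] [11,12] [15,16] [16,18] [16,22] [23,24]
{[3,7],[4,8],[6,11]} hit by 7; {[11,12]} hit by 12; {[15,16],[16,18],[16,22]} hit by 16; {[23,24]} hit by 24.
Points: 7, 12, 16, 24 (4 total).

24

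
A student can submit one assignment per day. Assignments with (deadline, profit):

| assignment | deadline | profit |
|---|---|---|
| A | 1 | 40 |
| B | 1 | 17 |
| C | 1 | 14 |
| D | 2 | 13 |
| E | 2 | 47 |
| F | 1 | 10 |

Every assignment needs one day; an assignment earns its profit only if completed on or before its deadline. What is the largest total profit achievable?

By profit: E(d2,47), A(d1,40), B(d1,17), C(d1,14), D(d2,13), F(d1,10)
E→slot 2; A→slot 1; B skipped; C skipped; D skipped; F skipped.
Profit = 40 + 47 = 87

87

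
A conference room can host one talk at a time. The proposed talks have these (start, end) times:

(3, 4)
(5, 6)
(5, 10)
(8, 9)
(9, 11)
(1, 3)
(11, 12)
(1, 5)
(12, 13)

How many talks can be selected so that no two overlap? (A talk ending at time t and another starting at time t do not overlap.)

7

Greedy by earliest finish: after sorting by end time, pick each interval compatible with the last pick.
By end time: (1,3), (3,4), (1,5), (5,6), (8,9), (5,10), (9,11), (11,12), (12,13).
Pick (1,3); next start ≥ 3 → (3,4); next start ≥ 4 → (5,6); next start ≥ 6 → (8,9); next start ≥ 9 → (9,11); next start ≥ 11 → (11,12); next start ≥ 12 → (12,13).
Selected 7 talks.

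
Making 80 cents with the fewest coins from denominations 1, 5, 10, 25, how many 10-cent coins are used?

80 = 3×25 + 1×5
Count of 10: 0

0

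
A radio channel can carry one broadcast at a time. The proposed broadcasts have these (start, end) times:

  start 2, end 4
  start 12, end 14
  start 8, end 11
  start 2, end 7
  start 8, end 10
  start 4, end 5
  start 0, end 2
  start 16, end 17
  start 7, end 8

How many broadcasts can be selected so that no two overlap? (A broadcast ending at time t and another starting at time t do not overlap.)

7

By end time: (0,2), (2,4), (4,5), (2,7), (7,8), (8,10), (8,11), (12,14), (16,17).
Pick (0,2); next start ≥ 2 → (2,4); next start ≥ 4 → (4,5); next start ≥ 5 → (7,8); next start ≥ 8 → (8,10); next start ≥ 10 → (12,14); next start ≥ 14 → (16,17).
Selected 7 broadcasts.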